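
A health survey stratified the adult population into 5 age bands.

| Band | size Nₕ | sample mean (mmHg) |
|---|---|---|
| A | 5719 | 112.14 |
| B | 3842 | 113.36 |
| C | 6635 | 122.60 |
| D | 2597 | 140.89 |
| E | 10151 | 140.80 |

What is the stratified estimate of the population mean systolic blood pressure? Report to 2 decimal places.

N = 5719 + 3842 + 6635 + 2597 + 10151 = 28944.
The stratified mean weights each stratum mean by its population share Nₕ/N.
Σ Nₕx̄ₕ = 5719·112.14 + 3842·113.36 + 6635·122.60 + 2597·140.89 + 10151·140.80 = 641328.66 + 435529.12 + 813451 + 365891.33 + 1429260.8 = 3685460.91.
Divide by N: 3685460.91 / 28944 = 127.3307... → 127.33.

127.33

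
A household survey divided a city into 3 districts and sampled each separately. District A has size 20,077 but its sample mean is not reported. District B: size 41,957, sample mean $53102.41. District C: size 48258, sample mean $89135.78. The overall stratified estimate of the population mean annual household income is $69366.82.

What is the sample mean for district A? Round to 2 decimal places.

55838.67

Σ Nₕx̄ₕ = N·μ, so 20077·x̄_A = 110292·69366.82 − (41957·53102.41 + 48258·89135.78).
= 7650605311.44 − 6529532287.61 = 1121073023.83.
x̄_A = 1121073023.83 / 20077 = 55838.6723... → 55838.67.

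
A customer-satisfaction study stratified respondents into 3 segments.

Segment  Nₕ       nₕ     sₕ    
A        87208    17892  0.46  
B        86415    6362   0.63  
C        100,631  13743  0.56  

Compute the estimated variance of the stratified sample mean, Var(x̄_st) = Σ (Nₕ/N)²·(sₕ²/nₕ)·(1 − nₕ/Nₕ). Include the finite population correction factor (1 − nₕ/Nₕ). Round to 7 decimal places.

0.0000093

N = 274254. Term for each stratum: Wₕ²sₕ²/nₕ·(1−nₕ/Nₕ).
Var(x̄_st) = 0.0000009505 + 0.0000057378 + 0.0000026527 = 0.0000093410 → 0.0000093.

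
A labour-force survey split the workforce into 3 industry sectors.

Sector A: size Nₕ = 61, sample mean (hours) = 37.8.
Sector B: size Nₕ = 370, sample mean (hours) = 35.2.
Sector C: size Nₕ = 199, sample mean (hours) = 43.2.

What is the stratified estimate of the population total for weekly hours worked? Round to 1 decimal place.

23926.6

A: 61·37.8 = 2305.8
B: 370·35.2 = 13024
C: 199·43.2 = 8596.8
τ̂ = Σ Nₕx̄ₕ = 23926.6.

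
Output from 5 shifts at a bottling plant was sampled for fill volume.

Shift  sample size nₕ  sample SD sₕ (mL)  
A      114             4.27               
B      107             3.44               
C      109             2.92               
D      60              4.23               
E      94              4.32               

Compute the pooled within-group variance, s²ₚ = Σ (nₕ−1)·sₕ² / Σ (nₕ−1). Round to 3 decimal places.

14.670

A: (114−1)·4.27² = 113·18.2329 = 2060.3177
B: (107−1)·3.44² = 106·11.8336 = 1254.3616
C: (109−1)·2.92² = 108·8.5264 = 920.8512
D: (60−1)·4.23² = 59·17.8929 = 1055.6811
E: (94−1)·4.32² = 93·18.6624 = 1735.6032
Numerator = 7026.8148; denominator = Σ(nₕ−1) = 479.
s²ₚ = 7026.8148/479 = 14.66976... → 14.670.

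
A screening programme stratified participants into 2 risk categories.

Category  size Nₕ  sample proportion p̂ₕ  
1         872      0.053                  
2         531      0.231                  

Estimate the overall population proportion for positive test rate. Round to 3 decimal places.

0.120

Wₕ = Nₕ/N with N = 1403: 0.6215, 0.3785.
p̂_st = 0.6215·0.053 + 0.3785·0.231 ≈ 0.12037... → 0.120.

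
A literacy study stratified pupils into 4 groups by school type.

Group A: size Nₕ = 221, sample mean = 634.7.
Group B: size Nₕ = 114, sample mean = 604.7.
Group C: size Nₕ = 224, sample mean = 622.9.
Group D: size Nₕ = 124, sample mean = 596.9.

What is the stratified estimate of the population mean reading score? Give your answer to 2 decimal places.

618.96

N = 221 + 114 + 224 + 124 = 683.
Overall mean = Σ (Nₕ/N)·x̄ₕ — weight by population share, not a simple average.
Σ Nₕx̄ₕ = 221·634.7 + 114·604.7 + 224·622.9 + 124·596.9 = 140268.7 + 68935.8 + 139529.6 + 74015.6 = 422749.7.
Divide by N: 422749.7 / 683 = 618.9600... → 618.96.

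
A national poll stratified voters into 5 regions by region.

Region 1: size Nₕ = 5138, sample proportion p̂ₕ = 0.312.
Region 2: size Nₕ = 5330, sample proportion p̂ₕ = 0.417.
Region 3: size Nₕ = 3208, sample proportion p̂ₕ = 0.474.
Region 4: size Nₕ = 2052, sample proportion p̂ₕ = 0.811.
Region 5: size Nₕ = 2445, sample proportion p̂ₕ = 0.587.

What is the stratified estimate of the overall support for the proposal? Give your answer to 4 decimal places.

N = 5138 + 5330 + 3208 + 2052 + 2445 = 18173.
Overall proportion = Σ (Nₕ/N)·p̂ₕ.
Σ Nₕp̂ₕ = 1603.056 + 2222.61 + 1520.592 + 1664.172 + 1435.215 = 8445.645.
8445.645 / 18173 = 0.464736... → 0.4647.

0.4647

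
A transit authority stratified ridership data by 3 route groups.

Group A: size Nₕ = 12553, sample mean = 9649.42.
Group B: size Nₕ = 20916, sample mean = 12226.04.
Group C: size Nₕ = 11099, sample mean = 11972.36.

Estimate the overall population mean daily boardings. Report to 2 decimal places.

x̄_st = (Σ Nₕx̄ₕ) / (Σ Nₕ) = (12553·9649.42 + 20916·12226.04 + 11099·11972.36) / 44568
= 509730245.54 / 44568 = 11437.1353... → 11437.14.

11437.14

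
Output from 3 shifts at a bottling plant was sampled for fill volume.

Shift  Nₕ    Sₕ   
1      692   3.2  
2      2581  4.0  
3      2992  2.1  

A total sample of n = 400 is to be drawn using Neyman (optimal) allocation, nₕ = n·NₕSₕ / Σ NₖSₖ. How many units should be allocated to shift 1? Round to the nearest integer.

47

1: NₕSₕ = 692·3.2 = 2214.4
2: NₕSₕ = 2581·4.0 = 10324
3: NₕSₕ = 2992·2.1 = 6283.2
Σ NₕSₕ = 18821.6.
n_1 = 400·2214.4/18821.6 = 47.061... → 47.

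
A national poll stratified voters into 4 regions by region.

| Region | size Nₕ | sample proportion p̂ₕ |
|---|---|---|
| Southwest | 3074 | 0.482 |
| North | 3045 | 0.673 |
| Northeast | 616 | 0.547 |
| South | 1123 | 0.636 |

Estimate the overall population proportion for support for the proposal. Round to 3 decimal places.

N = 3074 + 3045 + 616 + 1123 = 7858.
Overall proportion = Σ (Nₕ/N)·p̂ₕ.
Σ Nₕp̂ₕ = 1481.668 + 2049.285 + 336.952 + 714.228 = 4582.133.
4582.133 / 7858 = 0.58312... → 0.583.

0.583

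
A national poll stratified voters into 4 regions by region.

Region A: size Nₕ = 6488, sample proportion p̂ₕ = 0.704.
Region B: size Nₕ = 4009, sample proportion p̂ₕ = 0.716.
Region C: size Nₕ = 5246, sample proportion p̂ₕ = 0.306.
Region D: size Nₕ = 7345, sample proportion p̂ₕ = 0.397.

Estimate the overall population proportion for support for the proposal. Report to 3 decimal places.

Wₕ = Nₕ/N with N = 23088: 0.2810, 0.1736, 0.2272, 0.3181.
p̂_st = 0.2810·0.704 + 0.1736·0.716 + 0.2272·0.306 + 0.3181·0.397 ≈ 0.51798... → 0.518.

0.518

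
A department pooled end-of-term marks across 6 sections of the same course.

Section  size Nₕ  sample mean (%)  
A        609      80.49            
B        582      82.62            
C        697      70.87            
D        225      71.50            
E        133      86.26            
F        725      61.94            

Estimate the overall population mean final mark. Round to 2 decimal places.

73.70

x̄_st = (Σ Nₕx̄ₕ) / (Σ Nₕ) = (609·80.49 + 582·82.62 + 697·70.87 + 225·71.50 + 133·86.26 + 725·61.94) / 2971
= 218966.22 / 2971 = 73.7012... → 73.70.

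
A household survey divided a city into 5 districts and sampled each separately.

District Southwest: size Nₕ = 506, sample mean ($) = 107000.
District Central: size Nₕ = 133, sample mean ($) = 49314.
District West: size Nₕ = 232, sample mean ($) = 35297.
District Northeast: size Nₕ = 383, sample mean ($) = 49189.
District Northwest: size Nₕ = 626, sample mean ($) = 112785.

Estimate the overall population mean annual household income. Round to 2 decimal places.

N = 1880; weights Wₕ = Nₕ/N = (0.2691, 0.0707, 0.1234, 0.2037, 0.3330).
x̄_st = Σ Wₕ·x̄ₕ = 0.2691·107000 + 0.0707·49314 + 0.1234·35297 + 0.2037·49189 + 0.3330·112785 ≈ 84219.3952...
→ 84219.40.

84219.40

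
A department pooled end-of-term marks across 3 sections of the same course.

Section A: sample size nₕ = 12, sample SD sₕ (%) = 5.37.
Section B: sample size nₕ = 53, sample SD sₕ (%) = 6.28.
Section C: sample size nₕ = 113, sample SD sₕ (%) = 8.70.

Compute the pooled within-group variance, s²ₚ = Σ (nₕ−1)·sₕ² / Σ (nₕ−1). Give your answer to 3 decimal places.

61.973

A: (12−1)·5.37² = 11·28.8369 = 317.2059
B: (53−1)·6.28² = 52·39.4384 = 2050.7968
C: (113−1)·8.70² = 112·75.69 = 8477.28
Numerator = 10845.2827; denominator = Σ(nₕ−1) = 175.
s²ₚ = 10845.2827/175 = 61.97304... → 61.973.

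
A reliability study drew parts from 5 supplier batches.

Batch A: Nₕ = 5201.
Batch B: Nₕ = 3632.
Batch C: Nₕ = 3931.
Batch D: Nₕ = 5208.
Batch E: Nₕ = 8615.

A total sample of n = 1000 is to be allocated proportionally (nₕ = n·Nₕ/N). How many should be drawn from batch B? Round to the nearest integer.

137

Share of batch B = 3632/26587 = 0.13661.
Allocate 1000 × 0.13661 = 136.608... → 137.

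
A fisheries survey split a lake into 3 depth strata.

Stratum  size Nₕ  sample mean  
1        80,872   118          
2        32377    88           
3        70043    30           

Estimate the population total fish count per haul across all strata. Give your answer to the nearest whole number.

Population total = Σ Nₕ·x̄ₕ (each stratum's size times its mean).
80872·118 + 32377·88 + 70043·30 = 9542896 + 2849176 + 2101290 = 14493362.

14493362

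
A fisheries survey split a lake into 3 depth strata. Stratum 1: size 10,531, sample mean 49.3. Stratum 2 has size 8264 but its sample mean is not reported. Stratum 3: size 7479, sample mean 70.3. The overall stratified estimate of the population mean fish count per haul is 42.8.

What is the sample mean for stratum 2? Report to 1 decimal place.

9.6

Σ Nₕx̄ₕ = N·μ, so 8264·x̄_2 = 26274·42.8 − (10531·49.3 + 7479·70.3).
= 1124527.2 − 1044952 = 79575.2.
x̄_2 = 79575.2 / 8264 = 9.629... → 9.6.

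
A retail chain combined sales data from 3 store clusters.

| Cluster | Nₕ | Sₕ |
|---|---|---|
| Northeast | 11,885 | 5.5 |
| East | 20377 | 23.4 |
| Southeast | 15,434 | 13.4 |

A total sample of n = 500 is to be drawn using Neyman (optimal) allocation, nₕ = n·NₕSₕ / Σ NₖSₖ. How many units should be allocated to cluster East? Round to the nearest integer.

318

Northeast: NₕSₕ = 11885·5.5 = 65367.5
East: NₕSₕ = 20377·23.4 = 476821.8
Southeast: NₕSₕ = 15434·13.4 = 206815.6
Σ NₕSₕ = 749004.9.
n_East = 500·476821.8/749004.9 = 318.304... → 318.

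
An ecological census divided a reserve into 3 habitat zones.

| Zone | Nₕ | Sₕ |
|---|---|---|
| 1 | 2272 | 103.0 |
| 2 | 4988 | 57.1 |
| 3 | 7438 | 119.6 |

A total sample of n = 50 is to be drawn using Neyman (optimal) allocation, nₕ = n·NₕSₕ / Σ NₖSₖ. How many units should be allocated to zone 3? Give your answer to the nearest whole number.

Σ NₕSₕ = 2272·103.0 + 4988·57.1 + 7438·119.6 = 1408415.6.
Share for 3: 889584.8/1408415.6 = 0.63162.
n_3 = 50 × 0.63162 = 31.581... → 32.

32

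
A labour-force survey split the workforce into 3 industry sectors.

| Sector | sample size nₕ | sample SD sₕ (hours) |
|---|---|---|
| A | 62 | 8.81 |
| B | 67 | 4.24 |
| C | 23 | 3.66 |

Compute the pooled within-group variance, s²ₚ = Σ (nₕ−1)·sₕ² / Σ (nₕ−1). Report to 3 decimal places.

Degrees of freedom: 61 + 66 + 22 = 149.
Σ(nₕ−1)sₕ² = 61·77.6161 + 66·17.9776 + 22·13.3956 = 6215.8069.
s²ₚ = 6215.8069 / 149 = 41.71682... → 41.717.

41.717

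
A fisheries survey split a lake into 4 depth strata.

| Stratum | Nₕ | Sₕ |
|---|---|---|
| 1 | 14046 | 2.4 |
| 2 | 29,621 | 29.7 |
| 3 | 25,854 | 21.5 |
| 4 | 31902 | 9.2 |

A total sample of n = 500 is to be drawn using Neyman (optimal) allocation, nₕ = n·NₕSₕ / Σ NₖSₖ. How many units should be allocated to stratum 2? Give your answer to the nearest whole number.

Σ NₕSₕ = 14046·2.4 + 29621·29.7 + 25854·21.5 + 31902·9.2 = 1762813.5.
Share for 2: 879743.7/1762813.5 = 0.49906.
n_2 = 500 × 0.49906 = 249.528... → 250.

250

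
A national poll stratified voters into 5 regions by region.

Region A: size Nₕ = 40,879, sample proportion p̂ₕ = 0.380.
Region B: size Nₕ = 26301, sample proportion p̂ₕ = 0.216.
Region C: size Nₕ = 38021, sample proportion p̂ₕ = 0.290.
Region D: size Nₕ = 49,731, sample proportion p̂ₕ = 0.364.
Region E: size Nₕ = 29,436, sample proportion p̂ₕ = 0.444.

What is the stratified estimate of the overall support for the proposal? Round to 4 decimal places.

0.3439

Wₕ = Nₕ/N with N = 184368: 0.2217, 0.1427, 0.2062, 0.2697, 0.1597.
p̂_st = 0.2217·0.380 + 0.1427·0.216 + 0.2062·0.290 + 0.2697·0.364 + 0.1597·0.444 ≈ 0.343947... → 0.3439.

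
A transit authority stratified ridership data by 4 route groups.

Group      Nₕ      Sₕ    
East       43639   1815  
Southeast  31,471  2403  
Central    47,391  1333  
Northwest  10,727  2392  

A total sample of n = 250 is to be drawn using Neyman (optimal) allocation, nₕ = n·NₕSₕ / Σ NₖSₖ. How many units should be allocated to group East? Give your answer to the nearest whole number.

81

East: NₕSₕ = 43639·1815 = 79204785
Southeast: NₕSₕ = 31471·2403 = 75624813
Central: NₕSₕ = 47391·1333 = 63172203
Northwest: NₕSₕ = 10727·2392 = 25658984
Σ NₕSₕ = 243660785.
n_East = 250·79204785/243660785 = 81.265... → 81.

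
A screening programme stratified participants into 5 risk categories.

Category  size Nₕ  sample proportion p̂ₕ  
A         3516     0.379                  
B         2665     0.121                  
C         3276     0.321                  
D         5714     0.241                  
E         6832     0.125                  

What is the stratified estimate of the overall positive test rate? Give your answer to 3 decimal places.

0.224

Wₕ = Nₕ/N with N = 22003: 0.1598, 0.1211, 0.1489, 0.2597, 0.3105.
p̂_st = 0.1598·0.379 + 0.1211·0.121 + 0.1489·0.321 + 0.2597·0.241 + 0.3105·0.125 ≈ 0.22441... → 0.224.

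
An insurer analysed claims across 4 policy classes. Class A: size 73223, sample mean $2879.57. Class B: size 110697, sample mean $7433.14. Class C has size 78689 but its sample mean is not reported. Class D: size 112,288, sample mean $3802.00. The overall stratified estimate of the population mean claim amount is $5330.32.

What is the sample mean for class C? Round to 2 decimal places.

6833.55

N = 73223 + 110697 + 78689 + 112288 = 374897.
Overall total = μ·N = 5330.32·374897 = 1998320977.04.
Subtract the known strata: 73223·2879.57 + 110697·7433.14 + 112288·3802.00 = 1460596028.69.
Remaining total for class C: 1998320977.04 − 1460596028.69 = 537724948.35.
Divide by its size: 537724948.35 / 78689 = 6833.5466... → 6833.55.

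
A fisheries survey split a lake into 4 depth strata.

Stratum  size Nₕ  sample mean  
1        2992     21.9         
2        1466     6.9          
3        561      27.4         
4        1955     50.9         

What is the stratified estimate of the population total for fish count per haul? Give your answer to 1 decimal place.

1: 2992·21.9 = 65524.8
2: 1466·6.9 = 10115.4
3: 561·27.4 = 15371.4
4: 1955·50.9 = 99509.5
τ̂ = Σ Nₕx̄ₕ = 190521.1.

190521.1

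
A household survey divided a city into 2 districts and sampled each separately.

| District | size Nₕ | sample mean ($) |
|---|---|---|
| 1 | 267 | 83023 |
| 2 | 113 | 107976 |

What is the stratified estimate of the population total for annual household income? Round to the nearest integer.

34368429

Estimate total by summing Nₕ·x̄ₕ over strata.
267·83023 + 113·107976 = 22167141 + 12201288 = 34368429.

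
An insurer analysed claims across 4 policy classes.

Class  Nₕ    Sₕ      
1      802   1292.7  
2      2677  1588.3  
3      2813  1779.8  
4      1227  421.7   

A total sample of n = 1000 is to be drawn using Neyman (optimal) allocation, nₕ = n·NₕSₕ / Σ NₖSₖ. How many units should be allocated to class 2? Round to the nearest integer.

1: NₕSₕ = 802·1292.7 = 1036745.4
2: NₕSₕ = 2677·1588.3 = 4251879.1
3: NₕSₕ = 2813·1779.8 = 5006577.4
4: NₕSₕ = 1227·421.7 = 517425.9
Σ NₕSₕ = 10812627.8.
n_2 = 1000·4251879.1/10812627.8 = 393.233... → 393.

393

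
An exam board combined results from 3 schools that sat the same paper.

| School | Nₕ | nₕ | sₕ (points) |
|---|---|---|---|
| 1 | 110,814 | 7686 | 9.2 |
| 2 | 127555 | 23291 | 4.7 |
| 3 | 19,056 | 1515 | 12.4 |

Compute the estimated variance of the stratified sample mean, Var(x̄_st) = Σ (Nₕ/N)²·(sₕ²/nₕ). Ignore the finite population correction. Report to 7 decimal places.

0.0028296

N = 257425; Wₕ = Nₕ/N.
school 1: (110814/257425)²·9.2²/7686 = 0.0020406245
school 2: (127555/257425)²·4.7²/23291 = 0.0002328633
school 3: (19056/257425)²·12.4²/1515 = 0.0005561511
Sum = 0.0028296389 → 0.0028296.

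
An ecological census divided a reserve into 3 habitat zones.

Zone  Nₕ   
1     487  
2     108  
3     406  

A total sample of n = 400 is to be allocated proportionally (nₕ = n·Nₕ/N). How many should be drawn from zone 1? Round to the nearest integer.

195

Share of zone 1 = 487/1001 = 0.48651.
Allocate 400 × 0.48651 = 194.605... → 195.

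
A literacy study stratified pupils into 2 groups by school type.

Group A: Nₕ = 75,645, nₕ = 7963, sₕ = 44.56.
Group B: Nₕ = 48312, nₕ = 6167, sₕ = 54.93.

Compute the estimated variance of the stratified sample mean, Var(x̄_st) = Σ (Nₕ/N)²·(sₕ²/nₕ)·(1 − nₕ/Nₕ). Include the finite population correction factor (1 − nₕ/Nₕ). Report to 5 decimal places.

0.14792

N = 123957; Wₕ = Nₕ/N.
group A: (75645/123957)²·44.56²/7963·(1 − 7963/75645) = 0.08308544
group B: (48312/123957)²·54.93²/6167·(1 − 6167/48312) = 0.06483421
Sum = 0.14791965 → 0.14792.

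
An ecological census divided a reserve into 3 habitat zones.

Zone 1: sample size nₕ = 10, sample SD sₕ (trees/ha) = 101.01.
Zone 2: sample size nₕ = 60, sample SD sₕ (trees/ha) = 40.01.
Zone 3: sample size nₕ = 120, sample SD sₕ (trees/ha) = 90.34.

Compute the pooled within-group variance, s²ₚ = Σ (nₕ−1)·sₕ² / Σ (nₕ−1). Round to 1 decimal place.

6189.7

1: (10−1)·101.01² = 9·10203.0201 = 91827.1809
2: (60−1)·40.01² = 59·1600.8001 = 94447.2059
3: (120−1)·90.34² = 119·8161.3156 = 971196.5564
Numerator = 1157470.9432; denominator = Σ(nₕ−1) = 187.
s²ₚ = 1157470.9432/187 = 6189.684... → 6189.7.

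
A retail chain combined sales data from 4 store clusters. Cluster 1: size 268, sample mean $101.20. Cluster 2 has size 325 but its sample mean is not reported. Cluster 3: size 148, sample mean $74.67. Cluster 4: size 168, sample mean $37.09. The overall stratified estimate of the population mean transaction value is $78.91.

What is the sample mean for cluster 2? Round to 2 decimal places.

84.08

N = 268 + 325 + 148 + 168 = 909.
Overall total = μ·N = 78.91·909 = 71729.19.
Subtract the known strata: 268·101.20 + 148·74.67 + 168·37.09 = 44403.88.
Remaining total for cluster 2: 71729.19 − 44403.88 = 27325.31.
Divide by its size: 27325.31 / 325 = 84.0779... → 84.08.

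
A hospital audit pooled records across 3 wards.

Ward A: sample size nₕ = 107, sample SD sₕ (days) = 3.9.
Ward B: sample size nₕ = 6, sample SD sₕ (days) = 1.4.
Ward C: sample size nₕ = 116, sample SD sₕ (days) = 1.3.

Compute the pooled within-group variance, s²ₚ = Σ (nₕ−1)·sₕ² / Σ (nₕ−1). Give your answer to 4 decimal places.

A: (107−1)·3.9² = 106·15.21 = 1612.26
B: (6−1)·1.4² = 5·1.96 = 9.8
C: (116−1)·1.3² = 115·1.69 = 194.35
Numerator = 1816.41; denominator = Σ(nₕ−1) = 226.
s²ₚ = 1816.41/226 = 8.037212... → 8.0372.

8.0372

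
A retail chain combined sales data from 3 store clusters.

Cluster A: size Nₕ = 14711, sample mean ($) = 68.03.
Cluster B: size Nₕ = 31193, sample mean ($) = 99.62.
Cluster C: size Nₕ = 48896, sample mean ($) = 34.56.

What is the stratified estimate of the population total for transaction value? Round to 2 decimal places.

A: 14711·68.03 = 1000789.33
B: 31193·99.62 = 3107446.66
C: 48896·34.56 = 1689845.76
τ̂ = Σ Nₕx̄ₕ = 5798081.75.

5798081.75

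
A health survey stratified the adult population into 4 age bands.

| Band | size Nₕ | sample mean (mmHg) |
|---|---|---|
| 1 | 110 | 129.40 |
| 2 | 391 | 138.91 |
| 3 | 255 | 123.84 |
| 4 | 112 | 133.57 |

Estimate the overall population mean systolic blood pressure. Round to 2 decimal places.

132.59

x̄_st = (Σ Nₕx̄ₕ) / (Σ Nₕ) = (110·129.40 + 391·138.91 + 255·123.84 + 112·133.57) / 868
= 115086.85 / 868 = 132.5885... → 132.59.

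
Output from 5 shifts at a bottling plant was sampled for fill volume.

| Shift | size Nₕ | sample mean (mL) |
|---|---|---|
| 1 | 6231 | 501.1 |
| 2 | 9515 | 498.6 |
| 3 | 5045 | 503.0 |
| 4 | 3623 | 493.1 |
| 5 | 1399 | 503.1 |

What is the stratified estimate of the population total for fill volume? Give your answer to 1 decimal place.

12894506.3

1: 6231·501.1 = 3122354.1
2: 9515·498.6 = 4744179
3: 5045·503.0 = 2537635
4: 3623·493.1 = 1786501.3
5: 1399·503.1 = 703836.9
τ̂ = Σ Nₕx̄ₕ = 12894506.3.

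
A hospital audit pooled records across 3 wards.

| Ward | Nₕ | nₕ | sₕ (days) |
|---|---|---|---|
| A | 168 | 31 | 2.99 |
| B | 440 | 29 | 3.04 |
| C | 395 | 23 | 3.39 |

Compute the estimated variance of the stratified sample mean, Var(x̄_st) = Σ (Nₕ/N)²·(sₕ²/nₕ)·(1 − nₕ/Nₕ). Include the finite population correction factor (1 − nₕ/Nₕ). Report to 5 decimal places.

N = 1003. Term for each stratum: Wₕ²sₕ²/nₕ·(1−nₕ/Nₕ).
Var(x̄_st) = 0.00659794 + 0.05728512 + 0.07298099 = 0.13686405 → 0.13686.

0.13686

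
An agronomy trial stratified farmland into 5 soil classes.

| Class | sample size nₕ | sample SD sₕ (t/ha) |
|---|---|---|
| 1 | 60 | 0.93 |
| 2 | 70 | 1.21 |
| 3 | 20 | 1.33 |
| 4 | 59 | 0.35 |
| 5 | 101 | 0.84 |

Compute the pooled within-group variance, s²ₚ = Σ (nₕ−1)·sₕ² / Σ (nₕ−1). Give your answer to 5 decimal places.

0.86336

Degrees of freedom: 59 + 69 + 19 + 58 + 100 = 305.
Σ(nₕ−1)sₕ² = 59·0.8649 + 69·1.4641 + 19·1.7689 + 58·0.1225 + 100·0.7056 = 263.3261.
s²ₚ = 263.3261 / 305 = 0.8633643... → 0.86336.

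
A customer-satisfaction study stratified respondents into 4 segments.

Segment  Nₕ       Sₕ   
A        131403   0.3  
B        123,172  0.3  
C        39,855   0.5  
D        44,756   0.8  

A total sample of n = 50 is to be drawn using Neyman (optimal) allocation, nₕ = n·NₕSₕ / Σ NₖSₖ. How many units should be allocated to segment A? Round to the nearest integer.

A: NₕSₕ = 131403·0.3 = 39420.9
B: NₕSₕ = 123172·0.3 = 36951.6
C: NₕSₕ = 39855·0.5 = 19927.5
D: NₕSₕ = 44756·0.8 = 35804.8
Σ NₕSₕ = 132104.8.
n_A = 50·39420.9/132104.8 = 14.920... → 15.

15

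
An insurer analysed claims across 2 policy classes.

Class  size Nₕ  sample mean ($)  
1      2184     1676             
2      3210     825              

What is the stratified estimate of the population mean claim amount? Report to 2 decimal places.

x̄_st = (Σ Nₕx̄ₕ) / (Σ Nₕ) = (2184·1676 + 3210·825) / 5394
= 6308634 / 5394 = 1169.5651... → 1169.57.

1169.57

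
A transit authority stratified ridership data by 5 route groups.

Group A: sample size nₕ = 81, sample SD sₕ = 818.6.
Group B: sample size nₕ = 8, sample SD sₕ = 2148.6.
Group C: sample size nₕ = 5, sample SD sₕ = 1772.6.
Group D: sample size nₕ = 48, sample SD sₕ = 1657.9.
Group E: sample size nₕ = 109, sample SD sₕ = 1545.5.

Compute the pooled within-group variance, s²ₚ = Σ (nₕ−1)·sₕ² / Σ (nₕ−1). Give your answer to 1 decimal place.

Degrees of freedom: 80 + 7 + 4 + 47 + 108 = 246.
Σ(nₕ−1)sₕ² = 80·670105.96 + 7·4616481.96 + 4·3142110.76 + 47·2748632.41 + 108·2388570.25 = 485643603.83.
s²ₚ = 485643603.83 / 246 = 1974160.991... → 1974161.0.

1974161.0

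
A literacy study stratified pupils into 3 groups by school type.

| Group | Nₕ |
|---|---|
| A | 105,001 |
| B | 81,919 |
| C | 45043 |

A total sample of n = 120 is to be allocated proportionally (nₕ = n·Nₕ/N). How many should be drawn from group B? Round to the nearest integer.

42

N = 105001 + 81919 + 45043 = 231963.
n_B = 120·81919/231963 = 42.379... → 42.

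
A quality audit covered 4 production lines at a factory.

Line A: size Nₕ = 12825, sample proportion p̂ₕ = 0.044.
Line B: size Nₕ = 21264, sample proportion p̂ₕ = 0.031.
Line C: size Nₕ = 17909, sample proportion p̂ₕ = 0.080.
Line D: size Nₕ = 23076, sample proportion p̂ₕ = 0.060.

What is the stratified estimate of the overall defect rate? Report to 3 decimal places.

Wₕ = Nₕ/N with N = 75074: 0.1708, 0.2832, 0.2386, 0.3074.
p̂_st = 0.1708·0.044 + 0.2832·0.031 + 0.2386·0.080 + 0.3074·0.060 ≈ 0.05382... → 0.054.

0.054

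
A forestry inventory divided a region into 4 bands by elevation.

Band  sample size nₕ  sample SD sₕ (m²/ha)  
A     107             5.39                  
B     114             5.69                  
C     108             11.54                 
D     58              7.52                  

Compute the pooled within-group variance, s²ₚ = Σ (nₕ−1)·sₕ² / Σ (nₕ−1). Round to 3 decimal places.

A: (107−1)·5.39² = 106·29.0521 = 3079.5226
B: (114−1)·5.69² = 113·32.3761 = 3658.4993
C: (108−1)·11.54² = 107·133.1716 = 14249.3612
D: (58−1)·7.52² = 57·56.5504 = 3223.3728
Numerator = 24210.7559; denominator = Σ(nₕ−1) = 383.
s²ₚ = 24210.7559/383 = 63.21346... → 63.213.

63.213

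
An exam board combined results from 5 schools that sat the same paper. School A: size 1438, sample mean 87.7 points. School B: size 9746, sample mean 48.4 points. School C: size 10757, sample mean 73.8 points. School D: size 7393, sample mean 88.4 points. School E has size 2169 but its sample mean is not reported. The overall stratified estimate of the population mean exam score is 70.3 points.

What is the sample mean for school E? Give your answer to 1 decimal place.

78.1

N = 1438 + 9746 + 10757 + 7393 + 2169 = 31503.
Overall total = μ·N = 70.3·31503 = 2214660.9.
Subtract the known strata: 1438·87.7 + 9746·48.4 + 10757·73.8 + 7393·88.4 = 2045226.8.
Remaining total for school E: 2214660.9 − 2045226.8 = 169434.1.
Divide by its size: 169434.1 / 2169 = 78.116... → 78.1.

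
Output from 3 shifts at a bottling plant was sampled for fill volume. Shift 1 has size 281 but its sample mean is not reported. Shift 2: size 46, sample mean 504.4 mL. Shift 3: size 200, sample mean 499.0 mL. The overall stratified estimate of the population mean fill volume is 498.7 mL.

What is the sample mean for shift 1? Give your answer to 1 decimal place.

497.6

Σ Nₕx̄ₕ = N·μ, so 281·x̄_1 = 527·498.7 − (46·504.4 + 200·499.0).
= 262814.9 − 123002.4 = 139812.5.
x̄_1 = 139812.5 / 281 = 497.553... → 497.6.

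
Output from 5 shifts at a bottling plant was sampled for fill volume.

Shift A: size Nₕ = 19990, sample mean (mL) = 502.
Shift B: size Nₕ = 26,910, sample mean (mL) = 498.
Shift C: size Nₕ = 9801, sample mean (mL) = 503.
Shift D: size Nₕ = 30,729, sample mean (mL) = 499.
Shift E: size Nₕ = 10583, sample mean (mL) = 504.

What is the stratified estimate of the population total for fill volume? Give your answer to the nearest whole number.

A: 19990·502 = 10034980
B: 26910·498 = 13401180
C: 9801·503 = 4929903
D: 30729·499 = 15333771
E: 10583·504 = 5333832
τ̂ = Σ Nₕx̄ₕ = 49033666.

49033666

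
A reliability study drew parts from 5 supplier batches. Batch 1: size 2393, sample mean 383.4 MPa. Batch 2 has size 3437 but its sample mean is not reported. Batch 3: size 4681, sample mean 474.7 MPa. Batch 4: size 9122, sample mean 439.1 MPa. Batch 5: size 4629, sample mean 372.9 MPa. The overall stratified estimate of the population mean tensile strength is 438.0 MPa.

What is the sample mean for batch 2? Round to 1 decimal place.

N = 2393 + 3437 + 4681 + 9122 + 4629 = 24262.
Overall total = μ·N = 438.0·24262 = 10626756.
Subtract the known strata: 2393·383.4 + 4681·474.7 + 9122·439.1 + 4629·372.9 = 8871171.2.
Remaining total for batch 2: 10626756 − 8871171.2 = 1755584.8.
Divide by its size: 1755584.8 / 3437 = 510.790... → 510.8.

510.8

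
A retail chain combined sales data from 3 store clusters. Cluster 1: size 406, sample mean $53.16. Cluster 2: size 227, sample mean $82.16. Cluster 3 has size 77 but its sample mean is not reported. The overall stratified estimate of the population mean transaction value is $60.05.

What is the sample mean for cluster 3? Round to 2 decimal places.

N = 406 + 227 + 77 = 710.
Overall total = μ·N = 60.05·710 = 42635.5.
Subtract the known strata: 406·53.16 + 227·82.16 = 40233.28.
Remaining total for cluster 3: 42635.5 − 40233.28 = 2402.22.
Divide by its size: 2402.22 / 77 = 31.1977... → 31.20.

31.20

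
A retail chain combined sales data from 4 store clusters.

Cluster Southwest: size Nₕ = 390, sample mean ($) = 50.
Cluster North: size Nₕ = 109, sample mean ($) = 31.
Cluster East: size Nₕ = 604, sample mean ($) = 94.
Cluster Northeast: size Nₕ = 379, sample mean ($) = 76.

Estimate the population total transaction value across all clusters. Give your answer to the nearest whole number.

108459

Population total = Σ Nₕ·x̄ₕ (each stratum's size times its mean).
390·50 + 109·31 + 604·94 + 379·76 = 19500 + 3379 + 56776 + 28804 = 108459.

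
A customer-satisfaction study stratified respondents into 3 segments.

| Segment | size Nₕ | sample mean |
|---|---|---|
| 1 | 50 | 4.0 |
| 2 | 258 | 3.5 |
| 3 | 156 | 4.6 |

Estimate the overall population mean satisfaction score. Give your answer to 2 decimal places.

N = 50 + 258 + 156 = 464.
Overall mean = Σ (Nₕ/N)·x̄ₕ — weight by population share, not a simple average.
Σ Nₕx̄ₕ = 50·4.0 + 258·3.5 + 156·4.6 = 200 + 903 + 717.6 = 1820.6.
Divide by N: 1820.6 / 464 = 3.9237... → 3.92.

3.92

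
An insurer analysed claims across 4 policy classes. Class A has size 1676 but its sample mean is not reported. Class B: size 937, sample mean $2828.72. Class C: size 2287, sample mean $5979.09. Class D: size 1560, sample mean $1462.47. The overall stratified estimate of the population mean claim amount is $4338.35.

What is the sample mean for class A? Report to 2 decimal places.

N = 1676 + 937 + 2287 + 1560 = 6460.
Overall total = μ·N = 4338.35·6460 = 28025741.
Subtract the known strata: 937·2828.72 + 2287·5979.09 + 1560·1462.47 = 18606142.67.
Remaining total for class A: 28025741 − 18606142.67 = 9419598.33.
Divide by its size: 9419598.33 / 1676 = 5620.2854... → 5620.29.

5620.29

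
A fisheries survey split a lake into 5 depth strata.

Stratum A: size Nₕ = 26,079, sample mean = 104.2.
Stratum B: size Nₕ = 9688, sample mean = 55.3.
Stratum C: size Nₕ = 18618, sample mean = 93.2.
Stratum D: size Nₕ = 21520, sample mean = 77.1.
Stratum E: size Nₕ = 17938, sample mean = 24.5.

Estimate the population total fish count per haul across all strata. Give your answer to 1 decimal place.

7087048.8

A: 26079·104.2 = 2717431.8
B: 9688·55.3 = 535746.4
C: 18618·93.2 = 1735197.6
D: 21520·77.1 = 1659192
E: 17938·24.5 = 439481
τ̂ = Σ Nₕx̄ₕ = 7087048.8.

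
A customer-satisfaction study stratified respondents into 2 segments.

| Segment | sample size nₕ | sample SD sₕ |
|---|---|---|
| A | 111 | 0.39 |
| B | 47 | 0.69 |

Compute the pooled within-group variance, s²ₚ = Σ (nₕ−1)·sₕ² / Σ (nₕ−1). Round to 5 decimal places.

0.24764

Degrees of freedom: 110 + 46 = 156.
Σ(nₕ−1)sₕ² = 110·0.1521 + 46·0.4761 = 38.6316.
s²ₚ = 38.6316 / 156 = 0.2476385... → 0.24764.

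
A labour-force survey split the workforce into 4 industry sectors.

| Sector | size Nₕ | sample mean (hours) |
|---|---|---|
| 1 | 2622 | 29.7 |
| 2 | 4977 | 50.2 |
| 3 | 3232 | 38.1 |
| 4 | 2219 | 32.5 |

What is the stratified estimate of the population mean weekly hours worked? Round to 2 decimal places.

N = 13050; weights Wₕ = Nₕ/N = (0.2009, 0.3814, 0.2477, 0.1700).
x̄_st = Σ Wₕ·x̄ₕ = 0.2009·29.7 + 0.3814·50.2 + 0.2477·38.1 + 0.1700·32.5 ≈ 40.0748...
→ 40.07.

40.07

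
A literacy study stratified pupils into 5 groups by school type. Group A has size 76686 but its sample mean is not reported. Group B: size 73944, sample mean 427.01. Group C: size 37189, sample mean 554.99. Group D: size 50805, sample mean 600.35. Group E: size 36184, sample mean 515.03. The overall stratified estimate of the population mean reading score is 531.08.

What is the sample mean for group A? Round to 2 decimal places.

581.51

Σ Nₕx̄ₕ = N·μ, so 76686·x̄_A = 274808·531.08 − (73944·427.01 + 37189·554.99 + 50805·600.35 + 36184·515.03).
= 145945032.64 − 101350977.82 = 44594054.82.
x̄_A = 44594054.82 / 76686 = 581.5149... → 581.51.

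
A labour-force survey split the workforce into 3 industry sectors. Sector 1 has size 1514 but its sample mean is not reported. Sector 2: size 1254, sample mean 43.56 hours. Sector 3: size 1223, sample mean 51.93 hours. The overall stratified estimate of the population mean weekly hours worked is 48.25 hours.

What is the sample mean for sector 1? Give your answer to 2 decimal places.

49.16

N = 1514 + 1254 + 1223 = 3991.
Overall total = μ·N = 48.25·3991 = 192565.75.
Subtract the known strata: 1254·43.56 + 1223·51.93 = 118134.63.
Remaining total for sector 1: 192565.75 − 118134.63 = 74431.12.
Divide by its size: 74431.12 / 1514 = 49.1619... → 49.16.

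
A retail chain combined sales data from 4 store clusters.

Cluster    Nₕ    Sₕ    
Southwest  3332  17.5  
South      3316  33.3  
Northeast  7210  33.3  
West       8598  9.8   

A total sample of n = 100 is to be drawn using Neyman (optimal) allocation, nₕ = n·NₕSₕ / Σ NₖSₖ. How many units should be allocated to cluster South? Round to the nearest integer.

Southwest: NₕSₕ = 3332·17.5 = 58310
South: NₕSₕ = 3316·33.3 = 110422.8
Northeast: NₕSₕ = 7210·33.3 = 240093
West: NₕSₕ = 8598·9.8 = 84260.4
Σ NₕSₕ = 493086.2.
n_South = 100·110422.8/493086.2 = 22.394... → 22.

22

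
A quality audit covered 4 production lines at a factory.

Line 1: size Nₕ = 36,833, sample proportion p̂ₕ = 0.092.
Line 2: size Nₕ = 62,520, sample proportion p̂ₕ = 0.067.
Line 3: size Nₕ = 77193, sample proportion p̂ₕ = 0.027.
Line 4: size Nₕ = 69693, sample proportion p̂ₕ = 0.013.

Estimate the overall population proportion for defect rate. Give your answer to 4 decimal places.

0.0429

Wₕ = Nₕ/N with N = 246239: 0.1496, 0.2539, 0.3135, 0.2830.
p̂_st = 0.1496·0.092 + 0.2539·0.067 + 0.3135·0.027 + 0.2830·0.013 ≈ 0.042916... → 0.0429.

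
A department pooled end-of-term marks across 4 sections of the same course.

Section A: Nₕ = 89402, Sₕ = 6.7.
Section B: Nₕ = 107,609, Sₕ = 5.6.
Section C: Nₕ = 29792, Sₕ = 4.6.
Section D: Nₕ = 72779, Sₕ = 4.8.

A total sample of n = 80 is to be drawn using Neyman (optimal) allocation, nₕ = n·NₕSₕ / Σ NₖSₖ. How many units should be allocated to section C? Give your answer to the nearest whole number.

Σ NₕSₕ = 89402·6.7 + 107609·5.6 + 29792·4.6 + 72779·4.8 = 1687986.2.
Share for C: 137043.2/1687986.2 = 0.08119.
n_C = 80 × 0.08119 = 6.495... → 6.

6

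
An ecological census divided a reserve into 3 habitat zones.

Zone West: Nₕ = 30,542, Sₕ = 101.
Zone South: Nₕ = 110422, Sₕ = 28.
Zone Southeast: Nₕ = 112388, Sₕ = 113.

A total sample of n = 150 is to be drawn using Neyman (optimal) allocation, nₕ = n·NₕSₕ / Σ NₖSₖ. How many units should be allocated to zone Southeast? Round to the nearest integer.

101

West: NₕSₕ = 30542·101 = 3084742
South: NₕSₕ = 110422·28 = 3091816
Southeast: NₕSₕ = 112388·113 = 12699844
Σ NₕSₕ = 18876402.
n_Southeast = 150·12699844/18876402 = 100.918... → 101.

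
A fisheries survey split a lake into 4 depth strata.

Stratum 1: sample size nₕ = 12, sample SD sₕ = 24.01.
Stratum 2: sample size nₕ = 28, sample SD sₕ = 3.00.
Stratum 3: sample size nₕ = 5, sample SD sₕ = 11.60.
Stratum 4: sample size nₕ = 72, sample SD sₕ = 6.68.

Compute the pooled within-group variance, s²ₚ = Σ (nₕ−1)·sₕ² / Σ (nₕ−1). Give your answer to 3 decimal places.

1: (12−1)·24.01² = 11·576.4801 = 6341.2811
2: (28−1)·3.00² = 27·9 = 243
3: (5−1)·11.60² = 4·134.56 = 538.24
4: (72−1)·6.68² = 71·44.6224 = 3168.1904
Numerator = 10290.7115; denominator = Σ(nₕ−1) = 113.
s²ₚ = 10290.7115/113 = 91.06824... → 91.068.

91.068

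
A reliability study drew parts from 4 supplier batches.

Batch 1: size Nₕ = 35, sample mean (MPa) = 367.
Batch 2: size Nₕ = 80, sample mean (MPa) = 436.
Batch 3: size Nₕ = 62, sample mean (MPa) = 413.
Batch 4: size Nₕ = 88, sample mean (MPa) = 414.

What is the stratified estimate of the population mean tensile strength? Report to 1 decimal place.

x̄_st = (Σ Nₕx̄ₕ) / (Σ Nₕ) = (35·367 + 80·436 + 62·413 + 88·414) / 265
= 109763 / 265 = 414.2 → 414.2.

414.2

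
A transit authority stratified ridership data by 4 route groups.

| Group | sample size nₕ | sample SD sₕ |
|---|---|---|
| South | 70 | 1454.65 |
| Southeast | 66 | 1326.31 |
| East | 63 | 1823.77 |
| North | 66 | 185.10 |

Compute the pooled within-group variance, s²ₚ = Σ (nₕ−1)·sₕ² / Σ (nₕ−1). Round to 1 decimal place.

Degrees of freedom: 69 + 65 + 62 + 65 = 261.
Σ(nₕ−1)sₕ² = 69·2116006.6225 + 65·1759098.2161 + 62·3326137.0129 + 65·34262.01 = 468793366.4488.
s²ₚ = 468793366.4488 / 261 = 1796143.166... → 1796143.2.

1796143.2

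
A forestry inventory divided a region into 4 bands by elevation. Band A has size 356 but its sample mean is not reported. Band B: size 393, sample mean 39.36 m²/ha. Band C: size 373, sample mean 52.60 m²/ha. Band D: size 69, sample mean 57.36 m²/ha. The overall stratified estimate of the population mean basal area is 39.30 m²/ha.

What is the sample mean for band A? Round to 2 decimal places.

21.80

N = 356 + 393 + 373 + 69 = 1191.
Overall total = μ·N = 39.30·1191 = 46806.3.
Subtract the known strata: 393·39.36 + 373·52.60 + 69·57.36 = 39046.12.
Remaining total for band A: 46806.3 − 39046.12 = 7760.18.
Divide by its size: 7760.18 / 356 = 21.7983... → 21.80.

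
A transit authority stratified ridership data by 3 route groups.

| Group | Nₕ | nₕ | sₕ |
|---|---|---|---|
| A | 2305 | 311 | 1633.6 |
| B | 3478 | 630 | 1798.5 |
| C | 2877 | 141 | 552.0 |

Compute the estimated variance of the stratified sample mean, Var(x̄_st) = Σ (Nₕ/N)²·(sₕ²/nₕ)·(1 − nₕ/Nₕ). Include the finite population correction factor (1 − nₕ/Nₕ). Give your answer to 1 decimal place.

N = 8660. Term for each stratum: Wₕ²sₕ²/nₕ·(1−nₕ/Nₕ).
Var(x̄_st) = 525.8857 + 678.1318 + 226.8189 = 1430.8364 → 1430.8.

1430.8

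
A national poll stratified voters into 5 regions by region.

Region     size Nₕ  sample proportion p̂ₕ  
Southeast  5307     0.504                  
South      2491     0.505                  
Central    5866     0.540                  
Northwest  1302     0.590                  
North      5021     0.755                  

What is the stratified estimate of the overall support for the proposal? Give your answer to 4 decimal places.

0.5833

Wₕ = Nₕ/N with N = 19987: 0.2655, 0.1246, 0.2935, 0.0651, 0.2512.
p̂_st = 0.2655·0.504 + 0.1246·0.505 + 0.2935·0.540 + 0.0651·0.590 + 0.2512·0.755 ≈ 0.583347... → 0.5833.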